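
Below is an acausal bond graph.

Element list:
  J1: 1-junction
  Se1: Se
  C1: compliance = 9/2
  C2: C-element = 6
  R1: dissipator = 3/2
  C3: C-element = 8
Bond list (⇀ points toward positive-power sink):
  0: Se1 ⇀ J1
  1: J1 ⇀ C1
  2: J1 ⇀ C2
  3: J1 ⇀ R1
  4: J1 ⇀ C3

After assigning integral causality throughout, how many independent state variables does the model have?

b0 stroke→J1  (Se1: effort source, stroke at far end)
b1 stroke→J1  (prefer integral on C1)
b2 stroke→J1  (prefer integral on C2)
b4 stroke→J1  (C3 integral (e out))
b3 stroke→R1  (only one flow-in slot at J1)

3  (C1, C2, C3 all integral)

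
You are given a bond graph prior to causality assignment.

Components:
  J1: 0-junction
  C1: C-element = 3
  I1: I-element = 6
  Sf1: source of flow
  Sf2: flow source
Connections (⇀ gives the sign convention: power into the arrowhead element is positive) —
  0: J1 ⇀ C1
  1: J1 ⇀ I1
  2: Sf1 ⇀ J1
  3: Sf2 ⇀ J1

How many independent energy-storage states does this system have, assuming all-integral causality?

β2 stroke→Sf1  (Sf1 fixes flow; stroke at Sf1)
β3 stroke→Sf2  (source Sf2 imposes f)
β0 stroke→J1  (C1 integral (e out))
β1 stroke→I1  (J1 effort already set via bond 0)

2  (C1, I1 all integral)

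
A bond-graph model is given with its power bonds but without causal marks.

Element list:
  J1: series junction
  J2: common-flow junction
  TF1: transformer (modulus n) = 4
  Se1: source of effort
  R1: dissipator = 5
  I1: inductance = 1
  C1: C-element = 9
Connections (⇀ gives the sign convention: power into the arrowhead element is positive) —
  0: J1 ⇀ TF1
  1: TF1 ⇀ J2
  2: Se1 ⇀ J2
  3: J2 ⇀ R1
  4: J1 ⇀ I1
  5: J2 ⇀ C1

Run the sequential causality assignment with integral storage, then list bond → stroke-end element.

β2 →J2  (Se1 fixes effort; stroke away)
β4 →I1  (I1 outputs flow p/I1)
β0 →J1  (J1: bond 4 brought flow, rest push out)
β1 →TF1  (TF1 one-in-one-out from 0)
β3 →J2  (J2 flow already set via bond 1)
β5 →J2  (common-f at J2 fixed by 1)

bond 0 stroke→J1
bond 1 stroke→TF1
bond 2 stroke→J2
bond 3 stroke→J2
bond 4 stroke→I1
bond 5 stroke→J2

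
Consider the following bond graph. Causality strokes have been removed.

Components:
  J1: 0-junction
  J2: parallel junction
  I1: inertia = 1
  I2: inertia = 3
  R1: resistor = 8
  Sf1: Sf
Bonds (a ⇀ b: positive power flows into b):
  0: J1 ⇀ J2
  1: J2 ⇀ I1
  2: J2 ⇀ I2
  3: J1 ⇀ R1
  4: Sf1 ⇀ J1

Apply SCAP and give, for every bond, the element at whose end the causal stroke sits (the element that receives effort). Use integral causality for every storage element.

bond 4 stroke→Sf1  (Sf1 fixes flow; stroke at Sf1)
bond 1 stroke→I1  (I1: I, integral causality)
bond 2 stroke→I2  (I2: I, integral causality)
bond 0 stroke→J2  (closing 0-jn rule on J2)
bond 3 stroke→J1  (only one effort-in slot at J1)

b0 →J2
b1 →I1
b2 →I2
b3 →J1
b4 →Sf1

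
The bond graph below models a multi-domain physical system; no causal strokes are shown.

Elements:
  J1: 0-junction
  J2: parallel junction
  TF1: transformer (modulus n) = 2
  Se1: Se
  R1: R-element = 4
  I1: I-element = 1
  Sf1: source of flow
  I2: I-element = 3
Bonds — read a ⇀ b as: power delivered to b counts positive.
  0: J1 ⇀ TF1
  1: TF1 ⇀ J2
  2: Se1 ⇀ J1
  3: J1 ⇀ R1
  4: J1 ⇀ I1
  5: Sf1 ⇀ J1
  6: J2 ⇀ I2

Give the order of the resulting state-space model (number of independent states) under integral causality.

2  (I1, I2 all integral)

b2 |J1  (Se1: effort source, stroke at far end)
b5 |Sf1  (source Sf1 imposes f)
b0 |TF1  (common-e at J1 fixed by 2)
b3 |R1  (common-e at J1 fixed by 2)
b4 |I1  (0-jn J1 has e-setter on 2)
b1 |J2  (TF1: transformer flips bond 0)
b6 |I2  (J2 effort already set via bond 1)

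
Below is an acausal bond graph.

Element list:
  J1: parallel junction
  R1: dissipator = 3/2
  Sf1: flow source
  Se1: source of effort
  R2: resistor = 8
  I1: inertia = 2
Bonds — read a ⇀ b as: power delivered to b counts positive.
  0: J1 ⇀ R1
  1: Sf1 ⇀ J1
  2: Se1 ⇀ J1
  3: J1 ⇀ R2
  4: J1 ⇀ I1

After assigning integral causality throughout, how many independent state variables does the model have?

β1 stroke→Sf1  (Sf1: flow source, stroke at near end)
β2 stroke→J1  (Se1 (Se) sets effort on bond)
β0 stroke→R1  (J1: bond 2 brought effort, rest push out)
β3 stroke→R2  (J1 effort already set via bond 2)
β4 stroke→I1  (J1: bond 2 brought effort, rest push out)

1  (I1 all integral)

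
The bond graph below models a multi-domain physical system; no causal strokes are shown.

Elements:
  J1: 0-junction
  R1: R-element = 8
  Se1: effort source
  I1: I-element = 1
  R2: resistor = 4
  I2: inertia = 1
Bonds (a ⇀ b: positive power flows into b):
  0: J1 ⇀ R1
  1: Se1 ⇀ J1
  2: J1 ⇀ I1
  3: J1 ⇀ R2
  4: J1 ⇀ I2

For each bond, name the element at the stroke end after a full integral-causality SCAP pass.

b1 |J1  (Se1 (Se) sets effort on bond)
b0 |R1  (common-e at J1 fixed by 1)
b2 |I1  (0-jn J1 has e-setter on 1)
b3 |R2  (J1: bond 1 brought effort, rest push out)
b4 |I2  (J1: bond 1 brought effort, rest push out)

#0 |R1
#1 |J1
#2 |I1
#3 |R2
#4 |I2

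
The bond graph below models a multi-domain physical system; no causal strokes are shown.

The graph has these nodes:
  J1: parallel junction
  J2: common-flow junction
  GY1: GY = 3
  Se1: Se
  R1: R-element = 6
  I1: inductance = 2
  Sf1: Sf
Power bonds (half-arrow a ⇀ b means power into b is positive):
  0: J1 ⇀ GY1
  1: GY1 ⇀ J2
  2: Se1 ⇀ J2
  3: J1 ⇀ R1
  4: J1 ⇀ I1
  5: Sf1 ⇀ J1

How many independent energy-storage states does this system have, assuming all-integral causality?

β2 stroke→J2  (Se1 fixes effort; stroke away)
β5 stroke→Sf1  (source Sf1 imposes f)
β1 stroke→GY1  (closing 1-jn rule on J2)
β0 stroke→GY1  (GY1 both-in/both-out from 1)
β4 stroke→I1  (I1 outputs flow p/I1)
β3 stroke→J1  (J1: last free bond brings effort in)

1  (I1 all integral)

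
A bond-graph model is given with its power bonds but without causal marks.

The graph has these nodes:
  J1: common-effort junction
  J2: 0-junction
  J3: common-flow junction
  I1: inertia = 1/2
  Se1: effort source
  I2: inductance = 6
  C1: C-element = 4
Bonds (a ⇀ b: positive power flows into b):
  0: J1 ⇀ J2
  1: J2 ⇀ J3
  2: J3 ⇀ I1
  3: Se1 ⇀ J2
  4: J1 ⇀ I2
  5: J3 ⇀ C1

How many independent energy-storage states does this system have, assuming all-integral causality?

3  (C1, I1, I2 all integral)

bond 3 stroke→J2  (Se1: effort source, stroke at far end)
bond 0 stroke→J1  (J2 effort already set via bond 3)
bond 1 stroke→J3  (J2: bond 3 brought effort, rest push out)
bond 4 stroke→I2  (J1: bond 0 brought effort, rest push out)
bond 2 stroke→I1  (I1 integral (f out))
bond 5 stroke→J3  (1-jn J3 has f-setter on 2)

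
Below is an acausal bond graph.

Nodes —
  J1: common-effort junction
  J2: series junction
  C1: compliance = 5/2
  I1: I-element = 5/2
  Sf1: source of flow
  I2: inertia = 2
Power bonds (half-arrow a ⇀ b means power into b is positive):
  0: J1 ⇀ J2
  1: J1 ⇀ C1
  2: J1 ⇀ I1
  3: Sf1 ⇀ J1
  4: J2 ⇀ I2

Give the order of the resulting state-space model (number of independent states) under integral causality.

bond 3 →Sf1  (Sf1 fixes flow; stroke at Sf1)
bond 1 →J1  (C1: C, integral causality)
bond 0 →J2  (J1 effort already set via bond 1)
bond 2 →I1  (0-jn J1 has e-setter on 1)
bond 4 →I2  (only one flow-in slot at J2)

3  (C1, I1, I2 all integral)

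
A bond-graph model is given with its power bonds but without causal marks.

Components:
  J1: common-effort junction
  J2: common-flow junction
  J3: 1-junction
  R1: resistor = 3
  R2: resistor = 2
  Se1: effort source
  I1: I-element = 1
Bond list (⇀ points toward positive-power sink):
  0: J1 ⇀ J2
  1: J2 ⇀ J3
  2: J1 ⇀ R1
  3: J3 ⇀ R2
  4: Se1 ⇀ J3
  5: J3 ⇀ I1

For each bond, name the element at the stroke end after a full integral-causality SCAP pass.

β0 |J2
β1 |J3
β2 |J1
β3 |J3
β4 |J3
β5 |I1

β4 |J3  (Se1 fixes effort; stroke away)
β5 |I1  (I1 outputs flow p/I1)
β1 |J3  (common-f at J3 fixed by 5)
β3 |J3  (J3 flow already set via bond 5)
β0 |J2  (1-jn J2 has f-setter on 1)
β2 |J1  (only one effort-in slot at J1)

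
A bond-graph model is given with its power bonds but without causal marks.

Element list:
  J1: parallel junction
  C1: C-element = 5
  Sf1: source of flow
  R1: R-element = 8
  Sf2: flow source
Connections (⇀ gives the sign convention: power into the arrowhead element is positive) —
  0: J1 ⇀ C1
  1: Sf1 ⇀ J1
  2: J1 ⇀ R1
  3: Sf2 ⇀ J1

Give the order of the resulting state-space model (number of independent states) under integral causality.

#1 stroke at Sf1  (source Sf1 imposes f)
#3 stroke at Sf2  (Sf2: flow source, stroke at near end)
#0 stroke at J1  (prefer integral on C1)
#2 stroke at R1  (J1: bond 0 brought effort, rest push out)

1  (C1 all integral)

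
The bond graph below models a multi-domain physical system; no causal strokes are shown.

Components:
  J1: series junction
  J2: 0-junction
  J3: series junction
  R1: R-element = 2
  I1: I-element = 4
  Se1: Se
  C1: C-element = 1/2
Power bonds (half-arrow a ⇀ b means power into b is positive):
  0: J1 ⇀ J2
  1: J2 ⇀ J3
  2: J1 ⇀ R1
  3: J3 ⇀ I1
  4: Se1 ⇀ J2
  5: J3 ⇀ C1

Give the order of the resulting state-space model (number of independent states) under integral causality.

2  (C1, I1 all integral)

b4 stroke at J2  (source Se1 imposes e)
b0 stroke at J1  (J2: bond 4 brought effort, rest push out)
b1 stroke at J3  (common-e at J2 fixed by 4)
b2 stroke at R1  (J1 needs exactly one f-in)
b3 stroke at I1  (I1 integral (f out))
b5 stroke at J3  (J3 flow already set via bond 3)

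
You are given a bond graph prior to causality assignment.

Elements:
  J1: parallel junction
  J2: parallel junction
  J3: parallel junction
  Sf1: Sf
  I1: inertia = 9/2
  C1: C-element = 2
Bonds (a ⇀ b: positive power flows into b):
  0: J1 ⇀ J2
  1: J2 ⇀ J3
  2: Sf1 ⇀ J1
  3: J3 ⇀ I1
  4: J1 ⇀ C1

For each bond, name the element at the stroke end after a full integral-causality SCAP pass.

#0 stroke at J2
#1 stroke at J3
#2 stroke at Sf1
#3 stroke at I1
#4 stroke at J1

β2 →Sf1  (Sf1: flow source, stroke at near end)
β3 →I1  (I1 outputs flow p/I1)
β1 →J3  (only one effort-in slot at J3)
β0 →J2  (J2: last free bond brings effort in)
β4 →J1  (J1: last free bond brings effort in)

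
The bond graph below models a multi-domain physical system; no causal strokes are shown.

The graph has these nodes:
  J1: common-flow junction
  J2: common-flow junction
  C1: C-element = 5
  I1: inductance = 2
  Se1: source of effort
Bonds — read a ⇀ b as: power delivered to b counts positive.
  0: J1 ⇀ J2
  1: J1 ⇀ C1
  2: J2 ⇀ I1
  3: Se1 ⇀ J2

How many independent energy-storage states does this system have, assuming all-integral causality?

2  (C1, I1 all integral)

b3 stroke at J2  (Se1 (Se) sets effort on bond)
b1 stroke at J1  (C1 outputs effort q/C1)
b0 stroke at J2  (J1 needs exactly one f-in)
b2 stroke at I1  (only one flow-in slot at J2)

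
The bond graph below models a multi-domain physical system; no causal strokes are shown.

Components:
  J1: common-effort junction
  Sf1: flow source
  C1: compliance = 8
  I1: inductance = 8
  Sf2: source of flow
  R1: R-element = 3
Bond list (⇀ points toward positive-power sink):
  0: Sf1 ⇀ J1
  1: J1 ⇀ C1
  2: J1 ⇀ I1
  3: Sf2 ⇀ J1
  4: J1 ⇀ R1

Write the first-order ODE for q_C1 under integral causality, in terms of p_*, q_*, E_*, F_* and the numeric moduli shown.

dq_C1/dt = F_Sf1 + F_Sf2 - p_I1/8 - q_C1/24

b0 |Sf1  (Sf1 fixes flow; stroke at Sf1)
b3 |Sf2  (Sf2 (Sf) sets flow on bond)
b1 |J1  (C1: C, integral causality)
b2 |I1  (0-jn J1 has e-setter on 1)
b4 |R1  (J1 effort already set via bond 1)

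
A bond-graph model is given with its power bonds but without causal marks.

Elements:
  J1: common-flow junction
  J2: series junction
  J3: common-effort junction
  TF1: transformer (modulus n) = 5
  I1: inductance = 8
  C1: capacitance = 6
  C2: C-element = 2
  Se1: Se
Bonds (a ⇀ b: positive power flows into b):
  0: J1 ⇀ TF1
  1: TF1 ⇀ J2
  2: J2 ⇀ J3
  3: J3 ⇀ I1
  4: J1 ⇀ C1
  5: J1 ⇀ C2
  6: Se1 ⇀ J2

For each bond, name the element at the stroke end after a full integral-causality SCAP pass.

bond 0 stroke→TF1
bond 1 stroke→J2
bond 2 stroke→J3
bond 3 stroke→I1
bond 4 stroke→J1
bond 5 stroke→J1
bond 6 stroke→J2

b6 stroke at J2  (Se1 fixes effort; stroke away)
b3 stroke at I1  (prefer integral on I1)
b2 stroke at J3  (J3: last free bond brings effort in)
b1 stroke at J2  (common-f at J2 fixed by 2)
b0 stroke at TF1  (TF TF1: opposite of bond 1)
b4 stroke at J1  (J1: bond 0 brought flow, rest push out)
b5 stroke at J1  (1-jn J1 has f-setter on 0)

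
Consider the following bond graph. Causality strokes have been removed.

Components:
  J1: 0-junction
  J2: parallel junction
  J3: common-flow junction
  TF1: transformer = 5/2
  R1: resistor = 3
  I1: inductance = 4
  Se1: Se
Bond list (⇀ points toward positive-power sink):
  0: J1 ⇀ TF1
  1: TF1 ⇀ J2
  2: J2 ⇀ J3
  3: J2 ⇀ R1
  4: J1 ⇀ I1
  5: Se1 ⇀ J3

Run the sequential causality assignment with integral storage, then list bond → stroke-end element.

bond 0 |J1
bond 1 |TF1
bond 2 |J2
bond 3 |R1
bond 4 |I1
bond 5 |J3

β5 stroke→J3  (Se1 fixes effort; stroke away)
β2 stroke→J2  (only one flow-in slot at J3)
β1 stroke→TF1  (common-e at J2 fixed by 2)
β3 stroke→R1  (0-jn J2 has e-setter on 2)
β0 stroke→J1  (TF1 one-in-one-out from 1)
β4 stroke→I1  (J1 effort already set via bond 0)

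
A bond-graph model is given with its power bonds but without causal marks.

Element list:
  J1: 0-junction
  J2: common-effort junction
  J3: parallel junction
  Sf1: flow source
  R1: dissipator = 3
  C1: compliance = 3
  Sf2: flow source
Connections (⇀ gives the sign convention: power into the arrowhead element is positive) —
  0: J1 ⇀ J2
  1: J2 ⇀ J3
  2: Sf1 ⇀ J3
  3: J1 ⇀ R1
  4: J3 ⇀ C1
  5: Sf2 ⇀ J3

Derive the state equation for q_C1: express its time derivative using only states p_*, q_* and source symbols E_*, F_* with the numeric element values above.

β2 |Sf1  (Sf1 (Sf) sets flow on bond)
β5 |Sf2  (source Sf2 imposes f)
β4 |J3  (C1: C, integral causality)
β1 |J2  (J3 effort already set via bond 4)
β0 |J1  (0-jn J2 has e-setter on 1)
β3 |R1  (0-jn J1 has e-setter on 0)

dq_C1/dt = F_Sf1 + F_Sf2 - q_C1/9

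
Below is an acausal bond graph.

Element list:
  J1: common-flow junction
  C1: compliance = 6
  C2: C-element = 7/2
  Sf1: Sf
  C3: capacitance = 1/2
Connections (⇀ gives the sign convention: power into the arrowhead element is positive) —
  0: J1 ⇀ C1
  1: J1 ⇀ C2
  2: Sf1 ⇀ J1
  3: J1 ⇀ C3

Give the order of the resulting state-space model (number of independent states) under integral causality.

#2 |Sf1  (Sf1 fixes flow; stroke at Sf1)
#0 |J1  (J1: bond 2 brought flow, rest push out)
#1 |J1  (common-f at J1 fixed by 2)
#3 |J1  (common-f at J1 fixed by 2)

3  (C1, C2, C3 all integral)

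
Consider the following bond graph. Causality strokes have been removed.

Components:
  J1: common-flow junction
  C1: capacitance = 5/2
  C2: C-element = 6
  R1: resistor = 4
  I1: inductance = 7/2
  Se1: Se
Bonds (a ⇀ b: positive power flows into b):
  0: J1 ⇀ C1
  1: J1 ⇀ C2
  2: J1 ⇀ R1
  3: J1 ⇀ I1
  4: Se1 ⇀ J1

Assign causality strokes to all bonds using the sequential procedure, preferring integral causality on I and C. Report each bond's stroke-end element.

β0 stroke→J1
β1 stroke→J1
β2 stroke→J1
β3 stroke→I1
β4 stroke→J1

β4 stroke→J1  (Se1 (Se) sets effort on bond)
β0 stroke→J1  (C1 integral (e out))
β1 stroke→J1  (C2: C, integral causality)
β3 stroke→I1  (I1 integral (f out))
β2 stroke→J1  (J1: bond 3 brought flow, rest push out)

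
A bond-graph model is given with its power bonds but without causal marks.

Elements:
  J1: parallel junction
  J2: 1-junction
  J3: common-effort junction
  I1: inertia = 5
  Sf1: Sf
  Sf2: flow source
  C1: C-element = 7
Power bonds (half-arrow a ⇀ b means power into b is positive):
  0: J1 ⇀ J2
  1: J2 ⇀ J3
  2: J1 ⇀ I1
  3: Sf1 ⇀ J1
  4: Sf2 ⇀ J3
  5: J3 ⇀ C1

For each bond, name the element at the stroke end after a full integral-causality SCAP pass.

β0 →J1
β1 →J2
β2 →I1
β3 →Sf1
β4 →Sf2
β5 →J3

bond 3 →Sf1  (Sf1: flow source, stroke at near end)
bond 4 →Sf2  (Sf2 (Sf) sets flow on bond)
bond 2 →I1  (I1 outputs flow p/I1)
bond 0 →J1  (J1 needs exactly one e-in)
bond 1 →J2  (J2: bond 0 brought flow, rest push out)
bond 5 →J3  (J3: last free bond brings effort in)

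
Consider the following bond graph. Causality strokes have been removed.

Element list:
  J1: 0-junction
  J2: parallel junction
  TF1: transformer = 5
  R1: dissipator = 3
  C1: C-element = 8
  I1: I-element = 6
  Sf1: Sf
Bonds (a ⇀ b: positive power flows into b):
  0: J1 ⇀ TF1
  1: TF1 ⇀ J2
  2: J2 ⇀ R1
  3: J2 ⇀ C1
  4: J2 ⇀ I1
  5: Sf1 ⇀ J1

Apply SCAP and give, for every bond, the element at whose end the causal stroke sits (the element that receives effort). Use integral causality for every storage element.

#5 |Sf1  (Sf1 fixes flow; stroke at Sf1)
#0 |J1  (J1: last free bond brings effort in)
#1 |TF1  (TF TF1: opposite of bond 0)
#3 |J2  (prefer integral on C1)
#2 |R1  (0-jn J2 has e-setter on 3)
#4 |I1  (J2: bond 3 brought effort, rest push out)

bond 0 →J1
bond 1 →TF1
bond 2 →R1
bond 3 →J2
bond 4 →I1
bond 5 →Sf1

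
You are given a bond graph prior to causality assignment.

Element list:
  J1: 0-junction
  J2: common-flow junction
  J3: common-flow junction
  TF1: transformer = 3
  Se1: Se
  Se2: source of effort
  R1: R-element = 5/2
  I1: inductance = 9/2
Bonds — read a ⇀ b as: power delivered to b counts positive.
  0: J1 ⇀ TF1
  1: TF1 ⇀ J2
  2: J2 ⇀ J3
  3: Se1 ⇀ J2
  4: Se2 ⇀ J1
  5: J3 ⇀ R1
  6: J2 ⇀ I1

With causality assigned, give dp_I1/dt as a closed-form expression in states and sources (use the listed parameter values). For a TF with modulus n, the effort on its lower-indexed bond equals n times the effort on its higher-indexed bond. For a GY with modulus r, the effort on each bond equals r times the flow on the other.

bond 3 |J2  (Se1: effort source, stroke at far end)
bond 4 |J1  (Se2: effort source, stroke at far end)
bond 0 |TF1  (J1 effort already set via bond 4)
bond 1 |J2  (TF1: transformer flips bond 0)
bond 6 |I1  (I1: I, integral causality)
bond 2 |J2  (common-f at J2 fixed by 6)
bond 5 |J3  (common-f at J3 fixed by 2)

dp_I1/dt = E_Se1 + E_Se2/3 - 5*p_I1/9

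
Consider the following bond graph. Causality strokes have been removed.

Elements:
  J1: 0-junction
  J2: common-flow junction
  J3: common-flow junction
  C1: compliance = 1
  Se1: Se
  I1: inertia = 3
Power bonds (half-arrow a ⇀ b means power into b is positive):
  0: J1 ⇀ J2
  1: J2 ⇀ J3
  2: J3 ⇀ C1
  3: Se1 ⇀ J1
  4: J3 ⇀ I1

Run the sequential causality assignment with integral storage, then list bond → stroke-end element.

β3 stroke→J1  (Se1 fixes effort; stroke away)
β0 stroke→J2  (J1: bond 3 brought effort, rest push out)
β1 stroke→J3  (closing 1-jn rule on J2)
β2 stroke→J3  (prefer integral on C1)
β4 stroke→I1  (J3 needs exactly one f-in)

b0 stroke at J2
b1 stroke at J3
b2 stroke at J3
b3 stroke at J1
b4 stroke at I1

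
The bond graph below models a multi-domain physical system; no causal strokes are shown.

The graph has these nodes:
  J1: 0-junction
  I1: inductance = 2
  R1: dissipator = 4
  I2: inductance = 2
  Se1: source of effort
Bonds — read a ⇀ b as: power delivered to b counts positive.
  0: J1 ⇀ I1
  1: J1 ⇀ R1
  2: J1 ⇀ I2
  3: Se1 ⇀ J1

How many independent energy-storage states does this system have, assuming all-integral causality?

#3 |J1  (source Se1 imposes e)
#0 |I1  (J1 effort already set via bond 3)
#1 |R1  (common-e at J1 fixed by 3)
#2 |I2  (J1 effort already set via bond 3)

2  (I1, I2 all integral)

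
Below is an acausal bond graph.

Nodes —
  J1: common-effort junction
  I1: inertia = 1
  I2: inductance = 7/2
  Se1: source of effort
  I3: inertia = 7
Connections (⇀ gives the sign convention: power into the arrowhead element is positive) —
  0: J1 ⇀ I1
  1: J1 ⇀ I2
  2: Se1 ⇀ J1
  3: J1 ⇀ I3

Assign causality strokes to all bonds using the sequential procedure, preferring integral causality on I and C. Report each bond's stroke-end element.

#0 |I1
#1 |I2
#2 |J1
#3 |I3

b2 |J1  (source Se1 imposes e)
b0 |I1  (0-jn J1 has e-setter on 2)
b1 |I2  (J1 effort already set via bond 2)
b3 |I3  (0-jn J1 has e-setter on 2)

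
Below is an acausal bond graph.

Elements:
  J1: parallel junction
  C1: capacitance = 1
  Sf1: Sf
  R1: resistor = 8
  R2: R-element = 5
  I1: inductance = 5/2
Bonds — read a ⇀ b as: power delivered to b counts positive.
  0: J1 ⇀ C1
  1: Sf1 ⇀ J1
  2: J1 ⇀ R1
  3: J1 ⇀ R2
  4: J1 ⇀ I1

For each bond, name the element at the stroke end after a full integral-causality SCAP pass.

b1 stroke→Sf1  (Sf1 (Sf) sets flow on bond)
b0 stroke→J1  (prefer integral on C1)
b2 stroke→R1  (common-e at J1 fixed by 0)
b3 stroke→R2  (J1 effort already set via bond 0)
b4 stroke→I1  (common-e at J1 fixed by 0)

b0 |J1
b1 |Sf1
b2 |R1
b3 |R2
b4 |I1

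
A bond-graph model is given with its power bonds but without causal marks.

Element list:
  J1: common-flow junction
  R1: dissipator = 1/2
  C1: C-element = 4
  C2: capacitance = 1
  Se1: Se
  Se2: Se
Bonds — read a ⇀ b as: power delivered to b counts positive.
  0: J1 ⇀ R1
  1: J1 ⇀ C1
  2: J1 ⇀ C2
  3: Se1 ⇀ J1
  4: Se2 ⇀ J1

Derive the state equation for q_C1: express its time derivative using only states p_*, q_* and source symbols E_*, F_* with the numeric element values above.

dq_C1/dt = 2*E_Se1 + 2*E_Se2 - q_C1/2 - 2*q_C2

bond 3 stroke at J1  (source Se1 imposes e)
bond 4 stroke at J1  (source Se2 imposes e)
bond 1 stroke at J1  (C1 outputs effort q/C1)
bond 2 stroke at J1  (C2 integral (e out))
bond 0 stroke at R1  (J1: last free bond brings flow in)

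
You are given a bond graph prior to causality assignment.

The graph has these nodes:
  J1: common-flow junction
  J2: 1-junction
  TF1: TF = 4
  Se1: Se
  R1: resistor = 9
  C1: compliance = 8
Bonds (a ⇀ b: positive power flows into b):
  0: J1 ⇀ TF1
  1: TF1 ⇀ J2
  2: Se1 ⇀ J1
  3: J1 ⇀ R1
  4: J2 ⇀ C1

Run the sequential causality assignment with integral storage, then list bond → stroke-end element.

β0 |J1
β1 |TF1
β2 |J1
β3 |R1
β4 |J2

bond 2 →J1  (source Se1 imposes e)
bond 4 →J2  (C1 outputs effort q/C1)
bond 1 →TF1  (only one flow-in slot at J2)
bond 0 →J1  (through TF1, causality passes straight; one stroke at TF1)
bond 3 →R1  (J1 needs exactly one f-in)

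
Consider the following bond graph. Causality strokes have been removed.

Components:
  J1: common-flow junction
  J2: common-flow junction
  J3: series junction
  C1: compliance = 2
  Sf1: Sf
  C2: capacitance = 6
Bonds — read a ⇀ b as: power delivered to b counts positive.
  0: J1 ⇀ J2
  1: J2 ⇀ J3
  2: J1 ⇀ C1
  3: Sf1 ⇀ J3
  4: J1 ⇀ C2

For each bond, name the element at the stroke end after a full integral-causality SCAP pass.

b0 →J2
b1 →J3
b2 →J1
b3 →Sf1
b4 →J1

bond 3 stroke→Sf1  (source Sf1 imposes f)
bond 1 stroke→J3  (J3 flow already set via bond 3)
bond 0 stroke→J2  (J2: bond 1 brought flow, rest push out)
bond 2 stroke→J1  (J1 flow already set via bond 0)
bond 4 stroke→J1  (1-jn J1 has f-setter on 0)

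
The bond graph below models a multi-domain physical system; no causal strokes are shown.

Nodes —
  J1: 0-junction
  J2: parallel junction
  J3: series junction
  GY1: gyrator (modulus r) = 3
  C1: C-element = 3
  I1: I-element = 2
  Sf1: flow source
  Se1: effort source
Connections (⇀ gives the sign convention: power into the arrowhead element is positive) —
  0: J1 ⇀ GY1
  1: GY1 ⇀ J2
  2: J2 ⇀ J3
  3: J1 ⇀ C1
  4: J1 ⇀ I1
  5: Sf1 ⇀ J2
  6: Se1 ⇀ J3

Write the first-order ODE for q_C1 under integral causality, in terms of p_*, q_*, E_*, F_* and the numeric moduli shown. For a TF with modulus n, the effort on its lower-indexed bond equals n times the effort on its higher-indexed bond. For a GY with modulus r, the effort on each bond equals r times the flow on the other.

dq_C1/dt = E_Se1/3 - p_I1/2

β5 stroke at Sf1  (Sf1 fixes flow; stroke at Sf1)
β6 stroke at J3  (Se1 fixes effort; stroke away)
β2 stroke at J2  (closing 1-jn rule on J3)
β1 stroke at GY1  (common-e at J2 fixed by 2)
β0 stroke at GY1  (through GY1, causality inverts; strokes same side of GY1)
β3 stroke at J1  (C1 outputs effort q/C1)
β4 stroke at I1  (common-e at J1 fixed by 3)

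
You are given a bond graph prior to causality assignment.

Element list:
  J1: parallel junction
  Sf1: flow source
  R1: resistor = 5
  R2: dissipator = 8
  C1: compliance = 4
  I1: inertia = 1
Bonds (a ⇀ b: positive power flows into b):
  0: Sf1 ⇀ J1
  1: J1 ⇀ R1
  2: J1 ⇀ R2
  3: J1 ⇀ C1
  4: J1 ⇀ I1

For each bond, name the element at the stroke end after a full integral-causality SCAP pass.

β0 stroke→Sf1
β1 stroke→R1
β2 stroke→R2
β3 stroke→J1
β4 stroke→I1

#0 stroke at Sf1  (Sf1 fixes flow; stroke at Sf1)
#3 stroke at J1  (C1 integral (e out))
#1 stroke at R1  (J1 effort already set via bond 3)
#2 stroke at R2  (common-e at J1 fixed by 3)
#4 stroke at I1  (common-e at J1 fixed by 3)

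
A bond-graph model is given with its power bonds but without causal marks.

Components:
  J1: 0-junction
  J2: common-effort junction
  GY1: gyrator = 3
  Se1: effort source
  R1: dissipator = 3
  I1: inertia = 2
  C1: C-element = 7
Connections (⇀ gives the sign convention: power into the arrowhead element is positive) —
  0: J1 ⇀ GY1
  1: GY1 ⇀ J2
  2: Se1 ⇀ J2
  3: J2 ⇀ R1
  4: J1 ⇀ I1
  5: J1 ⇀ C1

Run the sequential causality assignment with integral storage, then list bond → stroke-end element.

#0 stroke→GY1
#1 stroke→GY1
#2 stroke→J2
#3 stroke→R1
#4 stroke→I1
#5 stroke→J1

#2 stroke→J2  (Se1 fixes effort; stroke away)
#1 stroke→GY1  (0-jn J2 has e-setter on 2)
#3 stroke→R1  (J2 effort already set via bond 2)
#0 stroke→GY1  (GY1: gyrator matches bond 1)
#4 stroke→I1  (I1: I, integral causality)
#5 stroke→J1  (only one effort-in slot at J1)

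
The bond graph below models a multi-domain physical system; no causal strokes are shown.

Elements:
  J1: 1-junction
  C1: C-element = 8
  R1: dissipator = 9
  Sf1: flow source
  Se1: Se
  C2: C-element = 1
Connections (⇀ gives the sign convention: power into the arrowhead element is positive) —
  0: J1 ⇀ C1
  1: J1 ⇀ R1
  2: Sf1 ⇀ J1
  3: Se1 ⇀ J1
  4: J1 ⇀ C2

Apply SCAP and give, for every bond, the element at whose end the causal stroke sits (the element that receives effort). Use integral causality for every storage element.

β2 |Sf1  (source Sf1 imposes f)
β3 |J1  (Se1: effort source, stroke at far end)
β0 |J1  (J1 flow already set via bond 2)
β1 |J1  (J1 flow already set via bond 2)
β4 |J1  (1-jn J1 has f-setter on 2)

b0 |J1
b1 |J1
b2 |Sf1
b3 |J1
b4 |J1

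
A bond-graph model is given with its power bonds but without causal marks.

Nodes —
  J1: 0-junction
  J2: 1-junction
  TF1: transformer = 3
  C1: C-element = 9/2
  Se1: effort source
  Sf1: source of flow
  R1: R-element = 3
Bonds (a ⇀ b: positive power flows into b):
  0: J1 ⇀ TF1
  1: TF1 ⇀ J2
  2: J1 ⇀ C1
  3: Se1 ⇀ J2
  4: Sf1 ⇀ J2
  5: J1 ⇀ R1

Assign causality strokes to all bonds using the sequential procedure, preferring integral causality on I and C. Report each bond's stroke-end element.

#0 →TF1
#1 →J2
#2 →J1
#3 →J2
#4 →Sf1
#5 →R1

β3 |J2  (source Se1 imposes e)
β4 |Sf1  (source Sf1 imposes f)
β1 |J2  (J2 flow already set via bond 4)
β0 |TF1  (TF TF1: opposite of bond 1)
β2 |J1  (C1 outputs effort q/C1)
β5 |R1  (0-jn J1 has e-setter on 2)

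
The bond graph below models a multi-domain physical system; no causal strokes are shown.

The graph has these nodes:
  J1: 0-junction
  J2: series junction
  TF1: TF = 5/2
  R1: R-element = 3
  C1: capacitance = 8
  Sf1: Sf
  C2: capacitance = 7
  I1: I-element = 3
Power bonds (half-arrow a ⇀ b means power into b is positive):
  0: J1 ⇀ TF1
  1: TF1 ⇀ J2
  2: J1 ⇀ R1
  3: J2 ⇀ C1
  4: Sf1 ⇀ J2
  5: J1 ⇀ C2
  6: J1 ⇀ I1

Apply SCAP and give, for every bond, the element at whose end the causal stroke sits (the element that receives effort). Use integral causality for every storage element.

bond 4 |Sf1  (Sf1: flow source, stroke at near end)
bond 1 |J2  (1-jn J2 has f-setter on 4)
bond 3 |J2  (J2 flow already set via bond 4)
bond 0 |TF1  (TF1: transformer flips bond 1)
bond 5 |J1  (C2 integral (e out))
bond 2 |R1  (0-jn J1 has e-setter on 5)
bond 6 |I1  (common-e at J1 fixed by 5)

β0 |TF1
β1 |J2
β2 |R1
β3 |J2
β4 |Sf1
β5 |J1
β6 |I1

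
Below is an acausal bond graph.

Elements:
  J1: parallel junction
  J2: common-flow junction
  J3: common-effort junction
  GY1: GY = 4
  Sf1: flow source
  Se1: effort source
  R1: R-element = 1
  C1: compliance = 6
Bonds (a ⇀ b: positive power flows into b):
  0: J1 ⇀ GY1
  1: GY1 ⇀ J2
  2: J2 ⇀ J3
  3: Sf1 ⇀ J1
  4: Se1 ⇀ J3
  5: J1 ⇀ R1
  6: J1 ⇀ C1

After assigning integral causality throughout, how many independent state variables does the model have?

#3 |Sf1  (source Sf1 imposes f)
#4 |J3  (source Se1 imposes e)
#2 |J2  (J3 effort already set via bond 4)
#1 |GY1  (only one flow-in slot at J2)
#0 |GY1  (GY GY1: same side as bond 1)
#6 |J1  (prefer integral on C1)
#5 |R1  (common-e at J1 fixed by 6)

1  (C1 all integral)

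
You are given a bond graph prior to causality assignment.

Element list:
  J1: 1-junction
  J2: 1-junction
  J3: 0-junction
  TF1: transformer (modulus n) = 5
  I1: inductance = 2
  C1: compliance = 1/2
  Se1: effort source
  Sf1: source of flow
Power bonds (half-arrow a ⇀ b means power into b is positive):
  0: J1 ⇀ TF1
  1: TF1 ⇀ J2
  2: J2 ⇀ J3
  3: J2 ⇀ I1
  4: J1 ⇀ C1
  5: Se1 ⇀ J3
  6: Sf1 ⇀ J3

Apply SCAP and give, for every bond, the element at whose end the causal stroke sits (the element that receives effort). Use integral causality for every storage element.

b5 stroke at J3  (source Se1 imposes e)
b6 stroke at Sf1  (Sf1: flow source, stroke at near end)
b2 stroke at J2  (J3 effort already set via bond 5)
b3 stroke at I1  (prefer integral on I1)
b1 stroke at J2  (J2: bond 3 brought flow, rest push out)
b0 stroke at TF1  (through TF1, causality passes straight; one stroke at TF1)
b4 stroke at J1  (1-jn J1 has f-setter on 0)

#0 →TF1
#1 →J2
#2 →J2
#3 →I1
#4 →J1
#5 →J3
#6 →Sf1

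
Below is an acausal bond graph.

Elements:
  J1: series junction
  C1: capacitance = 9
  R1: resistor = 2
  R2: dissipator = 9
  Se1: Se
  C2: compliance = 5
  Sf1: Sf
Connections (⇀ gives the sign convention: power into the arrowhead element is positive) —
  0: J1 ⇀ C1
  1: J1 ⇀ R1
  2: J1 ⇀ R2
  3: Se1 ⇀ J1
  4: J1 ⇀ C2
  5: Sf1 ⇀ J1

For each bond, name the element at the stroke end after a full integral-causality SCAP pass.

β0 stroke→J1
β1 stroke→J1
β2 stroke→J1
β3 stroke→J1
β4 stroke→J1
β5 stroke→Sf1

bond 3 |J1  (Se1 fixes effort; stroke away)
bond 5 |Sf1  (Sf1 (Sf) sets flow on bond)
bond 0 |J1  (J1: bond 5 brought flow, rest push out)
bond 1 |J1  (J1: bond 5 brought flow, rest push out)
bond 2 |J1  (common-f at J1 fixed by 5)
bond 4 |J1  (J1 flow already set via bond 5)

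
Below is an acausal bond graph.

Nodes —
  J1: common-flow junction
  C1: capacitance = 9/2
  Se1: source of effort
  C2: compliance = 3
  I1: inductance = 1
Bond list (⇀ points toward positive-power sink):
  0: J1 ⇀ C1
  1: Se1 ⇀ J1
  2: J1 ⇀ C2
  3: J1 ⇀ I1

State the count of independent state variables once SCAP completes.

β1 |J1  (Se1: effort source, stroke at far end)
β0 |J1  (C1: C, integral causality)
β2 |J1  (prefer integral on C2)
β3 |I1  (closing 1-jn rule on J1)

3  (C1, C2, I1 all integral)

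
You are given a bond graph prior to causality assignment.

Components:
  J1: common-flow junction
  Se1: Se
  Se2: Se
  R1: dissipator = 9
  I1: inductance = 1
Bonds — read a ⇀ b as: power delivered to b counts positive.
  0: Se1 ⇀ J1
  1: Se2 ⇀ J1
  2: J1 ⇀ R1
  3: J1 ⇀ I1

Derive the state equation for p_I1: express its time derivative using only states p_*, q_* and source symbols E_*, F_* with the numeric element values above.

bond 0 stroke at J1  (Se1 fixes effort; stroke away)
bond 1 stroke at J1  (Se2 (Se) sets effort on bond)
bond 3 stroke at I1  (I1 integral (f out))
bond 2 stroke at J1  (J1 flow already set via bond 3)

dp_I1/dt = E_Se1 + E_Se2 - 9*p_I1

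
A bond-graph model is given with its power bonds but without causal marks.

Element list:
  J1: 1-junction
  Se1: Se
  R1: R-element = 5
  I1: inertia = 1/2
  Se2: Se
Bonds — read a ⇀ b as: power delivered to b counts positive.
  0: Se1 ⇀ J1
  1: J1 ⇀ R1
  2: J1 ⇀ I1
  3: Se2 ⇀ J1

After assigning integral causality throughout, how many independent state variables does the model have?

#0 stroke→J1  (Se1 fixes effort; stroke away)
#3 stroke→J1  (Se2: effort source, stroke at far end)
#2 stroke→I1  (I1 integral (f out))
#1 stroke→J1  (J1 flow already set via bond 2)

1  (I1 all integral)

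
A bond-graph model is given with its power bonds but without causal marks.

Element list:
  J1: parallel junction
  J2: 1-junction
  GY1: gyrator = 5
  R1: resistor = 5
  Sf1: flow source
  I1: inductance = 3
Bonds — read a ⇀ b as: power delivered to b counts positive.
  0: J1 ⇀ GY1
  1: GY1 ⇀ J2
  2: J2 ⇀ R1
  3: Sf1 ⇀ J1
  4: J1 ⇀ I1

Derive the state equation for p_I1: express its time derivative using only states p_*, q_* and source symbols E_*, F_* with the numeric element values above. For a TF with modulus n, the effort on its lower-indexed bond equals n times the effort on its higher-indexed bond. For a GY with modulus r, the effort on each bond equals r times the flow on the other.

dp_I1/dt = 5*F_Sf1 - 5*p_I1/3

#3 stroke at Sf1  (Sf1: flow source, stroke at near end)
#4 stroke at I1  (prefer integral on I1)
#0 stroke at J1  (closing 0-jn rule on J1)
#1 stroke at J2  (GY1: gyrator matches bond 0)
#2 stroke at R1  (J2 needs exactly one f-in)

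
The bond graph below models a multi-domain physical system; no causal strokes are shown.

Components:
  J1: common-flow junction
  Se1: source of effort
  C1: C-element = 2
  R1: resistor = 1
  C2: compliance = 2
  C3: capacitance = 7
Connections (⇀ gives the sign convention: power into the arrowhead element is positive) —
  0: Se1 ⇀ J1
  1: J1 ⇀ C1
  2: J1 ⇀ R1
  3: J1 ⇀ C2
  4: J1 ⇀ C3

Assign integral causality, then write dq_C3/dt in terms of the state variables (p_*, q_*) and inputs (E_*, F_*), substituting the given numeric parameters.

bond 0 stroke→J1  (Se1: effort source, stroke at far end)
bond 1 stroke→J1  (prefer integral on C1)
bond 3 stroke→J1  (C2: C, integral causality)
bond 4 stroke→J1  (C3: C, integral causality)
bond 2 stroke→R1  (closing 1-jn rule on J1)

dq_C3/dt = E_Se1 - q_C1/2 - q_C2/2 - q_C3/7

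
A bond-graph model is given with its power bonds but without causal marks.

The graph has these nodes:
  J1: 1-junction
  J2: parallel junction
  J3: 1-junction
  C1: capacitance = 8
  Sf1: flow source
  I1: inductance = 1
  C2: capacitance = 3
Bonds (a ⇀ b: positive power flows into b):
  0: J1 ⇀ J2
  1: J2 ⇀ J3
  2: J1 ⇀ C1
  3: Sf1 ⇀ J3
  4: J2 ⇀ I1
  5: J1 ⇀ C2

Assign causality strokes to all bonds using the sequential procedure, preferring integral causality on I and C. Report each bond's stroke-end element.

bond 0 stroke at J2
bond 1 stroke at J3
bond 2 stroke at J1
bond 3 stroke at Sf1
bond 4 stroke at I1
bond 5 stroke at J1

β3 stroke→Sf1  (Sf1 fixes flow; stroke at Sf1)
β1 stroke→J3  (common-f at J3 fixed by 3)
β2 stroke→J1  (C1 integral (e out))
β4 stroke→I1  (I1: I, integral causality)
β0 stroke→J2  (only one effort-in slot at J2)
β5 stroke→J1  (J1: bond 0 brought flow, rest push out)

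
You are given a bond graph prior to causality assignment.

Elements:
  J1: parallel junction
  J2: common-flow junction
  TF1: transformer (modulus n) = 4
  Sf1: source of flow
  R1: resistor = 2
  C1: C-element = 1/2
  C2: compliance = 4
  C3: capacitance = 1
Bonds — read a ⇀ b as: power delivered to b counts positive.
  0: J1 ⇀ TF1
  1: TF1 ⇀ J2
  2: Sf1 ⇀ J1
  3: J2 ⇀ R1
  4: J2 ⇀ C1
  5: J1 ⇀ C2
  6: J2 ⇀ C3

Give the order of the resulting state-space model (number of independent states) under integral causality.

b2 |Sf1  (Sf1 (Sf) sets flow on bond)
b4 |J2  (C1: C, integral causality)
b5 |J1  (C2: C, integral causality)
b0 |TF1  (J1 effort already set via bond 5)
b1 |J2  (TF1 one-in-one-out from 0)
b6 |J2  (C3: C, integral causality)
b3 |R1  (J2: last free bond brings flow in)

3  (C1, C2, C3 all integral)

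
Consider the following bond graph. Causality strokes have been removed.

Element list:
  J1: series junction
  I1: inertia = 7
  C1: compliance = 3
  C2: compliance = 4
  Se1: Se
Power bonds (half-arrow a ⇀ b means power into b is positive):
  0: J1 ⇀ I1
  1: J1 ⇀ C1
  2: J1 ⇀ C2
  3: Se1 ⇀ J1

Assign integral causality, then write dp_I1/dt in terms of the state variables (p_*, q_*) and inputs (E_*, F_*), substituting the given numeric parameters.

dp_I1/dt = E_Se1 - q_C1/3 - q_C2/4

bond 3 →J1  (Se1: effort source, stroke at far end)
bond 0 →I1  (I1: I, integral causality)
bond 1 →J1  (1-jn J1 has f-setter on 0)
bond 2 →J1  (common-f at J1 fixed by 0)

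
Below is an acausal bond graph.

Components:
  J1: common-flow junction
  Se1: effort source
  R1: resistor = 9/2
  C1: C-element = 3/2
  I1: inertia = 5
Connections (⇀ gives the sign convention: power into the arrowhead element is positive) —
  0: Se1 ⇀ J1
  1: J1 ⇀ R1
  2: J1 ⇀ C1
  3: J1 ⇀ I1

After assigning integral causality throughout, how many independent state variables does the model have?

2  (C1, I1 all integral)

β0 stroke at J1  (Se1 fixes effort; stroke away)
β2 stroke at J1  (C1 outputs effort q/C1)
β3 stroke at I1  (prefer integral on I1)
β1 stroke at J1  (J1: bond 3 brought flow, rest push out)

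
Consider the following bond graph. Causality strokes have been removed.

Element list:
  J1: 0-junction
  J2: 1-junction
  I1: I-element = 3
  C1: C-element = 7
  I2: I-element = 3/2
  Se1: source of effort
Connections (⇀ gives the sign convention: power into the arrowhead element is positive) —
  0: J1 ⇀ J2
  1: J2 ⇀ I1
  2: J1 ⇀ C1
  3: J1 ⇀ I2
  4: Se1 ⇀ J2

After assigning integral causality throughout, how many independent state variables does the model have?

3  (C1, I1, I2 all integral)

bond 4 |J2  (Se1 (Se) sets effort on bond)
bond 1 |I1  (I1: I, integral causality)
bond 0 |J2  (1-jn J2 has f-setter on 1)
bond 2 |J1  (C1: C, integral causality)
bond 3 |I2  (0-jn J1 has e-setter on 2)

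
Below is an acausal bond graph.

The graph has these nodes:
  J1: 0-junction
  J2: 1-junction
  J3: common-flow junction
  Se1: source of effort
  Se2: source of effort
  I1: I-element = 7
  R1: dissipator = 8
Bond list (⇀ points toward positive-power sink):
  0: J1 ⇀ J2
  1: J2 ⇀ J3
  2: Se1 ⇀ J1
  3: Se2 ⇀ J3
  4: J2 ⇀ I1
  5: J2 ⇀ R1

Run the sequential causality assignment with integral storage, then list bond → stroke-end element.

β0 |J2
β1 |J2
β2 |J1
β3 |J3
β4 |I1
β5 |J2

β2 stroke at J1  (Se1 fixes effort; stroke away)
β3 stroke at J3  (source Se2 imposes e)
β0 stroke at J2  (J1 effort already set via bond 2)
β1 stroke at J2  (closing 1-jn rule on J3)
β4 stroke at I1  (I1 integral (f out))
β5 stroke at J2  (1-jn J2 has f-setter on 4)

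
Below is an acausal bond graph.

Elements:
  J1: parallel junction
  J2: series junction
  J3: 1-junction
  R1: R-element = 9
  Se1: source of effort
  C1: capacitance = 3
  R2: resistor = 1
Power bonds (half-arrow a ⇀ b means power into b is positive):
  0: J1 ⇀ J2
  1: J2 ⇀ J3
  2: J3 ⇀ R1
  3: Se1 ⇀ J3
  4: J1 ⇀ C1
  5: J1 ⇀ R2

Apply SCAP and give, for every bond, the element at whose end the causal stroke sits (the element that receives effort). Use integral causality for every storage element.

b0 stroke→J2
b1 stroke→J3
b2 stroke→R1
b3 stroke→J3
b4 stroke→J1
b5 stroke→R2

bond 3 stroke at J3  (Se1 (Se) sets effort on bond)
bond 4 stroke at J1  (prefer integral on C1)
bond 0 stroke at J2  (common-e at J1 fixed by 4)
bond 5 stroke at R2  (J1 effort already set via bond 4)
bond 1 stroke at J3  (J2: last free bond brings flow in)
bond 2 stroke at R1  (closing 1-jn rule on J3)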